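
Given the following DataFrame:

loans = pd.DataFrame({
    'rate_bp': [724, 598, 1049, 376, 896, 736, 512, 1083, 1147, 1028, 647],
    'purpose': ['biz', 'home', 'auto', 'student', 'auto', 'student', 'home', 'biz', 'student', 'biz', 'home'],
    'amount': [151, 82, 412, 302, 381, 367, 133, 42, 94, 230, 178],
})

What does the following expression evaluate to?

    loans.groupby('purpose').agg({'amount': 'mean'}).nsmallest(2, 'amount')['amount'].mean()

group by purpose, mean of amount:
             amount
purpose            
auto     396.500000
biz      141.000000
home     131.000000
student  254.333333
take 2 rows with smallest amount:
         amount
purpose        
home      131.0
biz       141.0
Hence 136.0.

136.0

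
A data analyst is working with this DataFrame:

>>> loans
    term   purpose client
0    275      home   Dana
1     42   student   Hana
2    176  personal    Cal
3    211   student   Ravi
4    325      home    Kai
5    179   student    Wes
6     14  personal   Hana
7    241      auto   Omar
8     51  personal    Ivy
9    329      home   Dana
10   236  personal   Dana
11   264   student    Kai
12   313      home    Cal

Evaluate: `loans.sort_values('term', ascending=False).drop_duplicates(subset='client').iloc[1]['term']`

sort by term descending:
    term   purpose client
9    329      home   Dana
4    325      home    Kai
12   313      home    Cal
0    275      home   Dana
11   264   student    Kai
7    241      auto   Omar
10   236  personal   Dana
3    211   student   Ravi
5    179   student    Wes
2    176  personal    Cal
8     51  personal    Ivy
1     42   student   Hana
6     14  personal   Hana
drop duplicate client (keep=first):
    term   purpose client
9    329      home   Dana
4    325      home    Kai
12   313      home    Cal
7    241      auto   Omar
3    211   student   Ravi
5    179   student    Wes
8     51  personal    Ivy
1     42   student   Hana
The value at position 1, column 'term' is 325.

325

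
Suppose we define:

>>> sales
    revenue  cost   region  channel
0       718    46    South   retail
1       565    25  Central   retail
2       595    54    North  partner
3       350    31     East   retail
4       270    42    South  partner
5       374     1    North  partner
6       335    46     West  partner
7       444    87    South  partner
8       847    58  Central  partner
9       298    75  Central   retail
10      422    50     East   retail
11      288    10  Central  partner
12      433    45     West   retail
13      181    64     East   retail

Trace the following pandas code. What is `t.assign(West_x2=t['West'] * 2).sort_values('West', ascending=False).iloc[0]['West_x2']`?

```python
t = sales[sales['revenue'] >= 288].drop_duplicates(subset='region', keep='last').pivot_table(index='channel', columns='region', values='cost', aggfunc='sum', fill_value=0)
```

90

filter rows where revenue >= 288:
    revenue  cost   region  channel
0       718    46    South   retail
1       565    25  Central   retail
2       595    54    North  partner
3       350    31     East   retail
5       374     1    North  partner
6       335    46     West  partner
7       444    87    South  partner
8       847    58  Central  partner
9       298    75  Central   retail
10      422    50     East   retail
11      288    10  Central  partner
12      433    45     West   retail
drop duplicate region (keep=last):
    revenue  cost   region  channel
5       374     1    North  partner
7       444    87    South  partner
10      422    50     East   retail
11      288    10  Central  partner
12      433    45     West   retail
pivot: rows=channel, cols=region, sum(cost):
region   Central  East  North  South  West
channel                                   
partner       10     0      1     87     0
retail         0    50      0      0    45
add column West_x2 = t['West'] * 2:
region   Central  East  North  South  West  West_x2
channel                                            
partner       10     0      1     87     0        0
retail         0    50      0      0    45       90
sort by West descending:
region   Central  East  North  South  West  West_x2
channel                                            
retail         0    50      0      0    45       90
partner       10     0      1     87     0        0
The value at position 0, column 'West_x2' is 90.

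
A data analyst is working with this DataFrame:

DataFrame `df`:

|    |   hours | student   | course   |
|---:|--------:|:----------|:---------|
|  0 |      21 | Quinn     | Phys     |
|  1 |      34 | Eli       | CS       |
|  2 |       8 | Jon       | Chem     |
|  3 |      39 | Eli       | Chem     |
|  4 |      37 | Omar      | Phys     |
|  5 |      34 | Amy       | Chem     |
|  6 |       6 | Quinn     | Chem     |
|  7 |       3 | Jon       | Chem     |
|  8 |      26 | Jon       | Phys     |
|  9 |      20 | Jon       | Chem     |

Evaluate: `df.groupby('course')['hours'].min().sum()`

group by course, min of hours:
course
CS      34
Chem     3
Phys    21
Name: hours, dtype: int64
So sum() = 58.

58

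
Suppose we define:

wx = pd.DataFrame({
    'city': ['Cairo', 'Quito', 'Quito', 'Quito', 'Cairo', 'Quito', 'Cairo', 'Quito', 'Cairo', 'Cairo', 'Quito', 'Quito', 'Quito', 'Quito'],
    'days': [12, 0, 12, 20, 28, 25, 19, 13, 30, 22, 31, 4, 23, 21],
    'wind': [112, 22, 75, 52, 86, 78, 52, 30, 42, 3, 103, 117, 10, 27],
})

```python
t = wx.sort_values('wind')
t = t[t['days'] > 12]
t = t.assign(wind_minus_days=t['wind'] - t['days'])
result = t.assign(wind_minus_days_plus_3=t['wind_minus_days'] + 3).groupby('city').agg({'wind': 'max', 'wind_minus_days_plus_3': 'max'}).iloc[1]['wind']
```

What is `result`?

sort by wind:
     city  days  wind
9   Cairo    22     3
12  Quito    23    10
1   Quito     0    22
13  Quito    21    27
7   Quito    13    30
8   Cairo    30    42
3   Quito    20    52
6   Cairo    19    52
2   Quito    12    75
5   Quito    25    78
4   Cairo    28    86
10  Quito    31   103
0   Cairo    12   112
11  Quito     4   117
filter rows where days > 12:
     city  days  wind
9   Cairo    22     3
12  Quito    23    10
13  Quito    21    27
7   Quito    13    30
8   Cairo    30    42
3   Quito    20    52
6   Cairo    19    52
5   Quito    25    78
4   Cairo    28    86
10  Quito    31   103
add column wind_minus_days = t['wind'] - t['days']:
     city  days  wind  wind_minus_days
9   Cairo    22     3              -19
12  Quito    23    10              -13
13  Quito    21    27                6
7   Quito    13    30               17
8   Cairo    30    42               12
3   Quito    20    52               32
6   Cairo    19    52               33
5   Quito    25    78               53
4   Cairo    28    86               58
10  Quito    31   103               72
add column wind_minus_days_plus_3 = t['wind_minus_days'] + 3:
     city  days  wind  wind_minus_days  wind_minus_days_plus_3
9   Cairo    22     3              -19                     -16
12  Quito    23    10              -13                     -10
13  Quito    21    27                6                       9
7   Quito    13    30               17                      20
8   Cairo    30    42               12                      15
3   Quito    20    52               32                      35
6   Cairo    19    52               33                      36
5   Quito    25    78               53                      56
4   Cairo    28    86               58                      61
10  Quito    31   103               72                      75
group by city: max(wind), max(wind_minus_days_plus_3):
       wind  wind_minus_days_plus_3
city                               
Cairo    86                      61
Quito   103                      75
Then the value at position 1, column 'wind': 103

103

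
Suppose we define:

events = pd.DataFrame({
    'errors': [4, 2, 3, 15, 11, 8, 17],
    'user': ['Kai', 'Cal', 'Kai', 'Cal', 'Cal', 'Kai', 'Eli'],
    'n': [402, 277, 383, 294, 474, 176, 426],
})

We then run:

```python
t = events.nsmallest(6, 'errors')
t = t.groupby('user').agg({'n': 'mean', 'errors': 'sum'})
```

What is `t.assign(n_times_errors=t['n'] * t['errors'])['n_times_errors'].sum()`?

take 6 rows with smallest errors:
   errors user    n
1       2  Cal  277
2       3  Kai  383
0       4  Kai  402
5       8  Kai  176
4      11  Cal  474
3      15  Cal  294
group by user: mean(n), sum(errors):
               n  errors
user                    
Cal   348.333333      28
Kai   320.333333      15
add column n_times_errors = t['n'] * t['errors']:
               n  errors  n_times_errors
user                                    
Cal   348.333333      28     9753.333333
Kai   320.333333      15     4805.000000
Hence 14558.3333333.

14558.3333333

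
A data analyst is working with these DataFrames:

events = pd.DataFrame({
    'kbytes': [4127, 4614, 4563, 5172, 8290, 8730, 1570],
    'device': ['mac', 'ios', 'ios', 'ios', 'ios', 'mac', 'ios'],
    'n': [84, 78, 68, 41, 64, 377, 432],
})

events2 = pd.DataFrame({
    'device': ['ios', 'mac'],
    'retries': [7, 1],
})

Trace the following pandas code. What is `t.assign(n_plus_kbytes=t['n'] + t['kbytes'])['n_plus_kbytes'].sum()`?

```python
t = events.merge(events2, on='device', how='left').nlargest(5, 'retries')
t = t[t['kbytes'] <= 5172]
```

merge on 'device' (how='left') → 7 rows:
   kbytes device    n  retries
0    4127    mac   84        1
1    4614    ios   78        7
2    4563    ios   68        7
3    5172    ios   41        7
4    8290    ios   64        7
5    8730    mac  377        1
6    1570    ios  432        7
take 5 rows with largest retries:
   kbytes device    n  retries
1    4614    ios   78        7
2    4563    ios   68        7
3    5172    ios   41        7
4    8290    ios   64        7
6    1570    ios  432        7
filter rows where kbytes <= 5172:
   kbytes device    n  retries
1    4614    ios   78        7
2    4563    ios   68        7
3    5172    ios   41        7
6    1570    ios  432        7
add column n_plus_kbytes = t['n'] + t['kbytes']:
   kbytes device    n  retries  n_plus_kbytes
1    4614    ios   78        7           4692
2    4563    ios   68        7           4631
3    5172    ios   41        7           5213
6    1570    ios  432        7           2002
sum of column 'n_plus_kbytes' → 16538

16538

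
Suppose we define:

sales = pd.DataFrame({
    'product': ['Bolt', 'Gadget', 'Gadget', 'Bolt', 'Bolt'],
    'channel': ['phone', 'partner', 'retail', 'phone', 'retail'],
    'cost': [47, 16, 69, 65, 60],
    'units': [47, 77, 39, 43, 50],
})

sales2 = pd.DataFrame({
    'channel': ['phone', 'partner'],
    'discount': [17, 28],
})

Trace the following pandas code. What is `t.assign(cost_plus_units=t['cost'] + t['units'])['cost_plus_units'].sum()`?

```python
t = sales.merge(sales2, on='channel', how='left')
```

513

merge on 'channel' (how='left') → 5 rows:
  product  channel  cost  units  discount
0    Bolt    phone    47     47      17.0
1  Gadget  partner    16     77      28.0
2  Gadget   retail    69     39       NaN
3    Bolt    phone    65     43      17.0
4    Bolt   retail    60     50       NaN
add column cost_plus_units = t['cost'] + t['units']:
  product  channel  cost  units  discount  cost_plus_units
0    Bolt    phone    47     47      17.0               94
1  Gadget  partner    16     77      28.0               93
2  Gadget   retail    69     39       NaN              108
3    Bolt    phone    65     43      17.0              108
4    Bolt   retail    60     50       NaN              110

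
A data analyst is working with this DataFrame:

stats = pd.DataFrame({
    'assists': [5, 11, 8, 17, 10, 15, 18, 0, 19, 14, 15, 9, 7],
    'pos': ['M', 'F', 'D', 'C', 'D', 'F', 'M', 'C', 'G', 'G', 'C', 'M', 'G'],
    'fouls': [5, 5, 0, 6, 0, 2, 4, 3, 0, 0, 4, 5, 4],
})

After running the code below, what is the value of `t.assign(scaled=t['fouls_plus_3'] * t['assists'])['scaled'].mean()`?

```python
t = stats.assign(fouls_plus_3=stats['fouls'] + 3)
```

add column fouls_plus_3 = stats['fouls'] + 3:
    assists pos  fouls  fouls_plus_3
0         5   M      5             8
1        11   F      5             8
2         8   D      0             3
3        17   C      6             9
4        10   D      0             3
5        15   F      2             5
6        18   M      4             7
7         0   C      3             6
8        19   G      0             3
9        14   G      0             3
10       15   C      4             7
11        9   M      5             8
12        7   G      4             7
add column scaled = t['fouls_plus_3'] * t['assists']:
    assists pos  fouls  fouls_plus_3  scaled
0         5   M      5             8      40
1        11   F      5             8      88
2         8   D      0             3      24
3        17   C      6             9     153
4        10   D      0             3      30
5        15   F      2             5      75
6        18   M      4             7     126
7         0   C      3             6       0
8        19   G      0             3      57
9        14   G      0             3      42
10       15   C      4             7     105
11        9   M      5             8      72
12        7   G      4             7      49
Hence 66.2307692308.

66.2307692308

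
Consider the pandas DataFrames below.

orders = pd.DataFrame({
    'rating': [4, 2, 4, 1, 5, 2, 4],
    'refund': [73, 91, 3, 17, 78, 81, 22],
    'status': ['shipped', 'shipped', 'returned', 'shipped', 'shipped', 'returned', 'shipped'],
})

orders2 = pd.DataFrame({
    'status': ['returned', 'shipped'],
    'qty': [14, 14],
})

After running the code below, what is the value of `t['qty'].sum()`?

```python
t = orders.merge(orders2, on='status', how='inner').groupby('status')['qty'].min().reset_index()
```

merge on 'status' (how='inner') → 7 rows:
   rating  refund    status  qty
0       4      73   shipped   14
1       2      91   shipped   14
2       4       3  returned   14
3       1      17   shipped   14
4       5      78   shipped   14
5       2      81  returned   14
6       4      22   shipped   14
group by status, min of qty:
status
returned    14
shipped     14
Name: qty, dtype: int64
reset_index():
     status  qty
0  returned   14
1   shipped   14
Finally, sum of column 'qty' = 28.

28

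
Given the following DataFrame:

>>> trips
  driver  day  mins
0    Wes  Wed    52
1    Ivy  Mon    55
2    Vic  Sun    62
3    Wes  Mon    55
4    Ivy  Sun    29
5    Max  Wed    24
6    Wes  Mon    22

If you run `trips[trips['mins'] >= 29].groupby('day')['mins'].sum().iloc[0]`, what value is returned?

filter rows where mins >= 29:
  driver  day  mins
0    Wes  Wed    52
1    Ivy  Mon    55
2    Vic  Sun    62
3    Wes  Mon    55
4    Ivy  Sun    29
group by day, sum of mins:
day
Mon    110
Sun     91
Wed     52
Name: mins, dtype: int64
Finally, value at position 0 = 110.

110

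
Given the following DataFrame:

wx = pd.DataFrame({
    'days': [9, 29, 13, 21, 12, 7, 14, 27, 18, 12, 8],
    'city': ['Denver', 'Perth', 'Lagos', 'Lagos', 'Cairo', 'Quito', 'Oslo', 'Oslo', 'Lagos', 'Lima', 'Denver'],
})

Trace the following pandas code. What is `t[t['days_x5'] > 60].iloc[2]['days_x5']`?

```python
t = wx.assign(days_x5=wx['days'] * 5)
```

add column days_x5 = wx['days'] * 5:
    days    city  days_x5
0      9  Denver       45
1     29   Perth      145
2     13   Lagos       65
3     21   Lagos      105
4     12   Cairo       60
5      7   Quito       35
6     14    Oslo       70
7     27    Oslo      135
8     18   Lagos       90
9     12    Lima       60
10     8  Denver       40
filter rows where days_x5 > 60:
   days   city  days_x5
1    29  Perth      145
2    13  Lagos       65
3    21  Lagos      105
6    14   Oslo       70
7    27   Oslo      135
8    18  Lagos       90
value at position 2, column 'days_x5' → 105

105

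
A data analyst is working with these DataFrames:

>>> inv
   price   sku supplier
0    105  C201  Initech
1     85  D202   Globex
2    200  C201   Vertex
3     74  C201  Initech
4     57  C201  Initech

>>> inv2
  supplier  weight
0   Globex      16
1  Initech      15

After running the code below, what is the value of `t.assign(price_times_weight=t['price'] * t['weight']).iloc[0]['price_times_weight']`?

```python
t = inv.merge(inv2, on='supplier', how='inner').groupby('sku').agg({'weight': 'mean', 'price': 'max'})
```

merge on 'supplier' (how='inner') → 4 rows:
   price   sku supplier  weight
0    105  C201  Initech      15
1     85  D202   Globex      16
2     74  C201  Initech      15
3     57  C201  Initech      15
group by sku: mean(weight), max(price):
      weight  price
sku                
C201    15.0    105
D202    16.0     85
add column price_times_weight = t['price'] * t['weight']:
      weight  price  price_times_weight
sku                                    
C201    15.0    105              1575.0
D202    16.0     85              1360.0
The value at position 0, column 'price_times_weight' is 1575.0.

1575.0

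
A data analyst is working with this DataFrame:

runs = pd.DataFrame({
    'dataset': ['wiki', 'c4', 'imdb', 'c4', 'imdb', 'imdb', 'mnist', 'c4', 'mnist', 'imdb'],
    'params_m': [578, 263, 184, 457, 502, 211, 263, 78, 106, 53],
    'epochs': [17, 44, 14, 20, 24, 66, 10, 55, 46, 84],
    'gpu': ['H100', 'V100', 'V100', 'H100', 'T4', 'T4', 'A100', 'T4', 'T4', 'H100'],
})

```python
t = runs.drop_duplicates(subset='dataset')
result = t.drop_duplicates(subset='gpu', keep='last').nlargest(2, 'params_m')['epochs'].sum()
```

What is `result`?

drop duplicate dataset (keep=first):
  dataset  params_m  epochs   gpu
0    wiki       578      17  H100
1      c4       263      44  V100
2    imdb       184      14  V100
6   mnist       263      10  A100
drop duplicate gpu (keep=last):
  dataset  params_m  epochs   gpu
0    wiki       578      17  H100
2    imdb       184      14  V100
6   mnist       263      10  A100
take 2 rows with largest params_m:
  dataset  params_m  epochs   gpu
0    wiki       578      17  H100
6   mnist       263      10  A100

27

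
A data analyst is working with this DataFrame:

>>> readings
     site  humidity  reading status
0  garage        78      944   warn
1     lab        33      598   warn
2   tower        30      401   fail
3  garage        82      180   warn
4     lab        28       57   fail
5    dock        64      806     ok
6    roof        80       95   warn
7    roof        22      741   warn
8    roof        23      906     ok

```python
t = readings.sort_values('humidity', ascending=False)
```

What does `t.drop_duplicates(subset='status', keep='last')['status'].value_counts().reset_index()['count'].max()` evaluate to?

1

sort by humidity descending:
     site  humidity  reading status
3  garage        82      180   warn
6    roof        80       95   warn
0  garage        78      944   warn
5    dock        64      806     ok
1     lab        33      598   warn
2   tower        30      401   fail
4     lab        28       57   fail
8    roof        23      906     ok
7    roof        22      741   warn
drop duplicate status (keep=last):
   site  humidity  reading status
4   lab        28       57   fail
8  roof        23      906     ok
7  roof        22      741   warn
value_counts of status:
status
fail    1
ok      1
warn    1
Name: count, dtype: int64
reset_index():
  status  count
0   fail      1
1     ok      1
2   warn      1
So max() = 1.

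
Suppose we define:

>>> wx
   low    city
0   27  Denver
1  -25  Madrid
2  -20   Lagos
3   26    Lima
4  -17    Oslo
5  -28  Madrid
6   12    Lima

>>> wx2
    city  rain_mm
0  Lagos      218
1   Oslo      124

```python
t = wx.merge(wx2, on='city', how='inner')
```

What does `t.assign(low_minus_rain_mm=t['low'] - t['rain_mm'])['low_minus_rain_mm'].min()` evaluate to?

merge on 'city' (how='inner') → 2 rows:
   low   city  rain_mm
0  -20  Lagos      218
1  -17   Oslo      124
add column low_minus_rain_mm = t['low'] - t['rain_mm']:
   low   city  rain_mm  low_minus_rain_mm
0  -20  Lagos      218               -238
1  -17   Oslo      124               -141
So min() = -238.

-238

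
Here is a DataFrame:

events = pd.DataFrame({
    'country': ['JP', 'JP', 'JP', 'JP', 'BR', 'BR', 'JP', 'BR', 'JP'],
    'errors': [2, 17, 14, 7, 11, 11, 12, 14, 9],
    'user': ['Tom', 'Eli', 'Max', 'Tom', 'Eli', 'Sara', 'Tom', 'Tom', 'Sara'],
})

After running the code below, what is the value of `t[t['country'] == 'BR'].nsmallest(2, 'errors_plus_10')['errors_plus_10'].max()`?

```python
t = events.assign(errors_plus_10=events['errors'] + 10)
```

21

add column errors_plus_10 = events['errors'] + 10:
  country  errors  user  errors_plus_10
0      JP       2   Tom              12
1      JP      17   Eli              27
2      JP      14   Max              24
3      JP       7   Tom              17
4      BR      11   Eli              21
5      BR      11  Sara              21
6      JP      12   Tom              22
7      BR      14   Tom              24
8      JP       9  Sara              19
filter rows where country == 'BR':
  country  errors  user  errors_plus_10
4      BR      11   Eli              21
5      BR      11  Sara              21
7      BR      14   Tom              24
take 2 rows with smallest errors_plus_10:
  country  errors  user  errors_plus_10
4      BR      11   Eli              21
5      BR      11  Sara              21
Then the max of column 'errors_plus_10': 21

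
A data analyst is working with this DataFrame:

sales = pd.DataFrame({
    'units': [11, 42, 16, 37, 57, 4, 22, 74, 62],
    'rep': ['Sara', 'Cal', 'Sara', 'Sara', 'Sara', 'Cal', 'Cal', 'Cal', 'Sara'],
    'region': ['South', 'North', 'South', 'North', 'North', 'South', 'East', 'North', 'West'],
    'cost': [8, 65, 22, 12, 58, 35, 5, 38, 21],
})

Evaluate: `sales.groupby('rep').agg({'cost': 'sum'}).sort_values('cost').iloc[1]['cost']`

143

group by rep, sum of cost:
      cost
rep       
Cal    143
Sara   121
sort by cost:
      cost
rep       
Sara   121
Cal    143
Finally, value at position 1, column 'cost' = 143.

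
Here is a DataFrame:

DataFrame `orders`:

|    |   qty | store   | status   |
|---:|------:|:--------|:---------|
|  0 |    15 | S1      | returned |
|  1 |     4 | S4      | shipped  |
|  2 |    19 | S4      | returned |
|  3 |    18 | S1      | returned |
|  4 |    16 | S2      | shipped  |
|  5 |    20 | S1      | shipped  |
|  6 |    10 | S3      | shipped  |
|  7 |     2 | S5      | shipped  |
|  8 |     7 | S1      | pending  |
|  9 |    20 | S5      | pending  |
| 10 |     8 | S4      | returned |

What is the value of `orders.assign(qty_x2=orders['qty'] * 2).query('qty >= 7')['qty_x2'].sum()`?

266

add column qty_x2 = orders['qty'] * 2:
    qty store    status  qty_x2
0    15    S1  returned      30
1     4    S4   shipped       8
2    19    S4  returned      38
3    18    S1  returned      36
4    16    S2   shipped      32
5    20    S1   shipped      40
6    10    S3   shipped      20
7     2    S5   shipped       4
8     7    S1   pending      14
9    20    S5   pending      40
10    8    S4  returned      16
filter rows where qty >= 7:
    qty store    status  qty_x2
0    15    S1  returned      30
2    19    S4  returned      38
3    18    S1  returned      36
4    16    S2   shipped      32
5    20    S1   shipped      40
6    10    S3   shipped      20
8     7    S1   pending      14
9    20    S5   pending      40
10    8    S4  returned      16
Then the sum of column 'qty_x2': 266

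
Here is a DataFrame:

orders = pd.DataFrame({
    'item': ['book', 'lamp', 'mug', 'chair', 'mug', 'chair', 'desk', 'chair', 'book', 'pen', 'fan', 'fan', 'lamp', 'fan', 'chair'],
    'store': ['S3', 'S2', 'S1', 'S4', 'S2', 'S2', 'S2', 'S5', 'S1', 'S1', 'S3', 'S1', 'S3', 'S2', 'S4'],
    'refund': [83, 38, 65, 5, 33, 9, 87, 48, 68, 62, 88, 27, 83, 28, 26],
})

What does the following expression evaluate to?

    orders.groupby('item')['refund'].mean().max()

87.0

group by item, mean of refund:
item
book     75.500000
chair    22.000000
desk     87.000000
fan      47.666667
lamp     60.500000
mug      49.000000
pen      62.000000
Name: refund, dtype: float64
Reading off the max of the resulting series, we get 87.0.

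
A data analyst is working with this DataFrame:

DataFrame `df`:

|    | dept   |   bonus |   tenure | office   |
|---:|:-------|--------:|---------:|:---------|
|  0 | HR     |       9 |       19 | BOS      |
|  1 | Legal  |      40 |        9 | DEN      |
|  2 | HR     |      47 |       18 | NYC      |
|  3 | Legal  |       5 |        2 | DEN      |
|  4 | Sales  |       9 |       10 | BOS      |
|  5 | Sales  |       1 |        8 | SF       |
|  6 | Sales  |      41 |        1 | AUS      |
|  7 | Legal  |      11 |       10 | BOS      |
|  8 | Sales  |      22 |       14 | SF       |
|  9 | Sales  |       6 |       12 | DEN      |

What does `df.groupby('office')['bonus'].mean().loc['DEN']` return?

group by office, mean of bonus:
office
AUS    41.000000
BOS     9.666667
DEN    17.000000
NYC    47.000000
SF     11.500000
Name: bonus, dtype: float64
Finally, value at index 'DEN' = 17.0.

17.0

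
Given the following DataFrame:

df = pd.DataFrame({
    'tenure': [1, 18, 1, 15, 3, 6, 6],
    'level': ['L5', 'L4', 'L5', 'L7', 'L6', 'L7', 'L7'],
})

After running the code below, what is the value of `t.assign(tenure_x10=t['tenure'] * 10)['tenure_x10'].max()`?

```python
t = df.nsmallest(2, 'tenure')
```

10

take 2 rows with smallest tenure:
   tenure level
0       1    L5
2       1    L5
add column tenure_x10 = t['tenure'] * 10:
   tenure level  tenure_x10
0       1    L5          10
2       1    L5          10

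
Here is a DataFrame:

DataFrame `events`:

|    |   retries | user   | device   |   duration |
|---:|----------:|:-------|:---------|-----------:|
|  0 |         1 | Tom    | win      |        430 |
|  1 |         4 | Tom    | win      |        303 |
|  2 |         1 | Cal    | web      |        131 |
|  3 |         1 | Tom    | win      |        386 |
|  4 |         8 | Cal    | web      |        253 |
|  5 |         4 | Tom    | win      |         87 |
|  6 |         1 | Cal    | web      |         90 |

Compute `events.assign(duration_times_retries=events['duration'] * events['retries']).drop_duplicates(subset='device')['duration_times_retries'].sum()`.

add column duration_times_retries = events['duration'] * events['retries']:
   retries user device  duration  duration_times_retries
0        1  Tom    win       430                     430
1        4  Tom    win       303                    1212
2        1  Cal    web       131                     131
3        1  Tom    win       386                     386
4        8  Cal    web       253                    2024
5        4  Tom    win        87                     348
6        1  Cal    web        90                      90
drop duplicate device (keep=first):
   retries user device  duration  duration_times_retries
0        1  Tom    win       430                     430
2        1  Cal    web       131                     131
So sum() = 561.

561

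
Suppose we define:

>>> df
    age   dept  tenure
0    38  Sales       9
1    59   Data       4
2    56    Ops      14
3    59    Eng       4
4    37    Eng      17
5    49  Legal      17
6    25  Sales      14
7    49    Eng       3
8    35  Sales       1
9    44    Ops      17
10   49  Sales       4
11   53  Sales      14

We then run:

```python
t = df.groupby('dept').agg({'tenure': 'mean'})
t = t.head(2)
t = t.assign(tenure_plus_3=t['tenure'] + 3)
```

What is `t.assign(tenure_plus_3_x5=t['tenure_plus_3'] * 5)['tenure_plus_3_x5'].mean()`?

45.0

group by dept, mean of tenure:
       tenure
dept         
Data      4.0
Eng       8.0
Legal    17.0
Ops      15.5
Sales     8.4
take first 2 rows:
      tenure
dept        
Data     4.0
Eng      8.0
add column tenure_plus_3 = t['tenure'] + 3:
      tenure  tenure_plus_3
dept                       
Data     4.0            7.0
Eng      8.0           11.0
add column tenure_plus_3_x5 = t['tenure_plus_3'] * 5:
      tenure  tenure_plus_3  tenure_plus_3_x5
dept                                         
Data     4.0            7.0              35.0
Eng      8.0           11.0              55.0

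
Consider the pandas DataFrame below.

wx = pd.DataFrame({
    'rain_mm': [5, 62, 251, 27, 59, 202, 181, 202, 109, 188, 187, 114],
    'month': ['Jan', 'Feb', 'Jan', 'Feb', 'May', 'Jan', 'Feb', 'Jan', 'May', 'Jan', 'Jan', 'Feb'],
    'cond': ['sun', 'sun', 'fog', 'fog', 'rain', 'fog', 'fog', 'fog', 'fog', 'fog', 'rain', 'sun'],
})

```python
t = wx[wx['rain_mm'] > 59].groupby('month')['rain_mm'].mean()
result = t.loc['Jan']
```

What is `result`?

206.0

filter rows where rain_mm > 59:
    rain_mm month  cond
1        62   Feb   sun
2       251   Jan   fog
5       202   Jan   fog
6       181   Feb   fog
7       202   Jan   fog
8       109   May   fog
9       188   Jan   fog
10      187   Jan  rain
11      114   Feb   sun
group by month, mean of rain_mm:
month
Feb    119.0
Jan    206.0
May    109.0
Name: rain_mm, dtype: float64
Then the value at index 'Jan': 206.0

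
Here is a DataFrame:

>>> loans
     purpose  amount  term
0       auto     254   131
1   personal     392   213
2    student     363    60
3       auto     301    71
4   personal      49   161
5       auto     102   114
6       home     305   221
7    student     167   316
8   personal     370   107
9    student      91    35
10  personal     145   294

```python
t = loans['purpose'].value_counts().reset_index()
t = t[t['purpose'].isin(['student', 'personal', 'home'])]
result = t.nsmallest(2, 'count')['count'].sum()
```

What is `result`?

value_counts of purpose:
purpose
personal    4
auto        3
student     3
home        1
Name: count, dtype: int64
reset_index():
    purpose  count
0  personal      4
1      auto      3
2   student      3
3      home      1
filter rows where purpose in ['student', 'personal', 'home']:
    purpose  count
0  personal      4
2   student      3
3      home      1
take 2 rows with smallest count:
   purpose  count
3     home      1
2  student      3

4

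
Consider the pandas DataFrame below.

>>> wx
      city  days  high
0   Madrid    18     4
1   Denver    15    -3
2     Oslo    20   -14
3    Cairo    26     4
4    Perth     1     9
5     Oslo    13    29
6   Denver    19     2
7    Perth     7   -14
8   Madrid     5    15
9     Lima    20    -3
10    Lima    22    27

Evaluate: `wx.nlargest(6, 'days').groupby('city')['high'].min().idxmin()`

Oslo

take 6 rows with largest days:
      city  days  high
3    Cairo    26     4
10    Lima    22    27
2     Oslo    20   -14
9     Lima    20    -3
6   Denver    19     2
0   Madrid    18     4
group by city, min of high:
city
Cairo      4
Denver     2
Lima      -3
Madrid     4
Oslo     -14
Name: high, dtype: int64
The label with the smallest value is Oslo.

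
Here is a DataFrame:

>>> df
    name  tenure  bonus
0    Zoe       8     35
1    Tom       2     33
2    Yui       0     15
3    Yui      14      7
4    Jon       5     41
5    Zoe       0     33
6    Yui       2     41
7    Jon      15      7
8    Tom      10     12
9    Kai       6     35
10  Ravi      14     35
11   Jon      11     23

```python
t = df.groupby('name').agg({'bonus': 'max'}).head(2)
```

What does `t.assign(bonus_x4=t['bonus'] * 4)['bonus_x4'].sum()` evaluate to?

group by name, max of bonus:
      bonus
name       
Jon      41
Kai      35
Ravi     35
Tom      33
Yui      41
Zoe      35
take first 2 rows:
      bonus
name       
Jon      41
Kai      35
add column bonus_x4 = t['bonus'] * 4:
      bonus  bonus_x4
name                 
Jon      41       164
Kai      35       140
sum of column 'bonus_x4' → 304

304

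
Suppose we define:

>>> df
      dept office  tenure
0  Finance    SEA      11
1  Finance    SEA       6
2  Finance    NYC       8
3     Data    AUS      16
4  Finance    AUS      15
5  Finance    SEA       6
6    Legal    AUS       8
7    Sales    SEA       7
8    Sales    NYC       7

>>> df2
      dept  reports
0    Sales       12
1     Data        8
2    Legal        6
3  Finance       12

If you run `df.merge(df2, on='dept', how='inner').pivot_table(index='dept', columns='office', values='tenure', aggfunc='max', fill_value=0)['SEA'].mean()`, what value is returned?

merge on 'dept' (how='inner') → 9 rows:
      dept office  tenure  reports
0  Finance    SEA      11       12
1  Finance    SEA       6       12
2  Finance    NYC       8       12
3     Data    AUS      16        8
4  Finance    AUS      15       12
5  Finance    SEA       6       12
6    Legal    AUS       8        6
7    Sales    SEA       7       12
8    Sales    NYC       7       12
pivot: rows=dept, cols=office, max(tenure):
office   AUS  NYC  SEA
dept                  
Data      16    0    0
Finance   15    8   11
Legal      8    0    0
Sales      0    7    7
The mean of column 'SEA' is 4.5.

4.5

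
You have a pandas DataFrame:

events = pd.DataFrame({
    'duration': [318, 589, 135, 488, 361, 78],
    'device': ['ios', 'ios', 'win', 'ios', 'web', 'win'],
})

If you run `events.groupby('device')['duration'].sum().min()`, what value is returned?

213

group by device, sum of duration:
device
ios    1395
web     361
win     213
Name: duration, dtype: int64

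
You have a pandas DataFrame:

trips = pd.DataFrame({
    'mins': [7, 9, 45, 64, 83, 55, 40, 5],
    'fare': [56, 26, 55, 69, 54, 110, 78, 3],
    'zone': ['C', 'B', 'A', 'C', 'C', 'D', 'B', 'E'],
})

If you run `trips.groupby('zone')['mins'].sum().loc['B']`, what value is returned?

group by zone, sum of mins:
zone
A     45
B     49
C    154
D     55
E      5
Name: mins, dtype: int64
value at index 'B' → 49

49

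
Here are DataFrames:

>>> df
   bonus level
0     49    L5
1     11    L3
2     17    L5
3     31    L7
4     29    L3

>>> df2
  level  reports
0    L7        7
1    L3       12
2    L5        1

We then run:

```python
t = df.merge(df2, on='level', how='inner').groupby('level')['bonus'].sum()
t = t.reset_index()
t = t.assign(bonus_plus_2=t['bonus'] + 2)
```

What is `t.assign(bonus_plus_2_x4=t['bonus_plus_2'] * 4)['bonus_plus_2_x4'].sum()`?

572

merge on 'level' (how='inner') → 5 rows:
   bonus level  reports
0     49    L5        1
1     11    L3       12
2     17    L5        1
3     31    L7        7
4     29    L3       12
group by level, sum of bonus:
level
L3    40
L5    66
L7    31
Name: bonus, dtype: int64
reset_index():
  level  bonus
0    L3     40
1    L5     66
2    L7     31
add column bonus_plus_2 = t['bonus'] + 2:
  level  bonus  bonus_plus_2
0    L3     40            42
1    L5     66            68
2    L7     31            33
add column bonus_plus_2_x4 = t['bonus_plus_2'] * 4:
  level  bonus  bonus_plus_2  bonus_plus_2_x4
0    L3     40            42              168
1    L5     66            68              272
2    L7     31            33              132
sum of column 'bonus_plus_2_x4' → 572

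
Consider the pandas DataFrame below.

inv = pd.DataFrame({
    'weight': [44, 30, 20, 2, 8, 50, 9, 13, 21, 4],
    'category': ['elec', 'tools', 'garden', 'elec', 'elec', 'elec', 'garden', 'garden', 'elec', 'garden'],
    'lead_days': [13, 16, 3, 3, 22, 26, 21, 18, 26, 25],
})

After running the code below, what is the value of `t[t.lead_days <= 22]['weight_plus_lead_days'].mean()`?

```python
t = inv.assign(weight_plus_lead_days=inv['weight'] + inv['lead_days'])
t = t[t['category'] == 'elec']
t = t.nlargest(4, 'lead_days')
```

43.5

add column weight_plus_lead_days = inv['weight'] + inv['lead_days']:
   weight category  lead_days  weight_plus_lead_days
0      44     elec         13                     57
1      30    tools         16                     46
2      20   garden          3                     23
3       2     elec          3                      5
4       8     elec         22                     30
5      50     elec         26                     76
6       9   garden         21                     30
7      13   garden         18                     31
8      21     elec         26                     47
9       4   garden         25                     29
filter rows where category == 'elec':
   weight category  lead_days  weight_plus_lead_days
0      44     elec         13                     57
3       2     elec          3                      5
4       8     elec         22                     30
5      50     elec         26                     76
8      21     elec         26                     47
take 4 rows with largest lead_days:
   weight category  lead_days  weight_plus_lead_days
5      50     elec         26                     76
8      21     elec         26                     47
4       8     elec         22                     30
0      44     elec         13                     57
filter rows where lead_days <= 22:
   weight category  lead_days  weight_plus_lead_days
4       8     elec         22                     30
0      44     elec         13                     57
Then the mean of column 'weight_plus_lead_days': 43.5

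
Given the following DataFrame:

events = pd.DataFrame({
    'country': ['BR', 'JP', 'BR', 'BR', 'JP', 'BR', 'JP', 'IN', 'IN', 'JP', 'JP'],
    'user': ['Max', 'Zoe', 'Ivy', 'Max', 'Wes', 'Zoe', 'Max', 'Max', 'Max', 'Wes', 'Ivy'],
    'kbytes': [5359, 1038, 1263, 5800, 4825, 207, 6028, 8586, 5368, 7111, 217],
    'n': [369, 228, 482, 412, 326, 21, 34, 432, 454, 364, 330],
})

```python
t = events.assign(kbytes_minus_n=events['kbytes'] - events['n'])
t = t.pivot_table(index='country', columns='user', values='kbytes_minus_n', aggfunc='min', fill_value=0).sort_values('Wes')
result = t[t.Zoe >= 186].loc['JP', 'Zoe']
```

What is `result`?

810

add column kbytes_minus_n = events['kbytes'] - events['n']:
   country user  kbytes    n  kbytes_minus_n
0       BR  Max    5359  369            4990
1       JP  Zoe    1038  228             810
2       BR  Ivy    1263  482             781
3       BR  Max    5800  412            5388
4       JP  Wes    4825  326            4499
5       BR  Zoe     207   21             186
6       JP  Max    6028   34            5994
7       IN  Max    8586  432            8154
8       IN  Max    5368  454            4914
9       JP  Wes    7111  364            6747
10      JP  Ivy     217  330            -113
pivot: rows=country, cols=user, min(kbytes_minus_n):
user     Ivy   Max   Wes  Zoe
country                      
BR       781  4990     0  186
IN         0  4914     0    0
JP      -113  5994  4499  810
sort by Wes:
user     Ivy   Max   Wes  Zoe
country                      
BR       781  4990     0  186
IN         0  4914     0    0
JP      -113  5994  4499  810
filter rows where Zoe >= 186:
user     Ivy   Max   Wes  Zoe
country                      
BR       781  4990     0  186
JP      -113  5994  4499  810
The value at row 'JP', column 'Zoe' is 810.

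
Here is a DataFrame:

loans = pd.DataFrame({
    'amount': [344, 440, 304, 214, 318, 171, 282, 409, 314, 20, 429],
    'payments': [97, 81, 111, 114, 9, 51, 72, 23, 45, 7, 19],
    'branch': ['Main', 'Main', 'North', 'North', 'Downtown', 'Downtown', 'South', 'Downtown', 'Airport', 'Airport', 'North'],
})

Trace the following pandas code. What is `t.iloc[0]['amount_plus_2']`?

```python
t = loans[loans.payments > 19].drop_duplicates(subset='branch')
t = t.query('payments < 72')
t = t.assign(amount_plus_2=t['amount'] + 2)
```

filter rows where payments > 19:
   amount  payments    branch
0     344        97      Main
1     440        81      Main
2     304       111     North
3     214       114     North
5     171        51  Downtown
6     282        72     South
7     409        23  Downtown
8     314        45   Airport
drop duplicate branch (keep=first):
   amount  payments    branch
0     344        97      Main
2     304       111     North
5     171        51  Downtown
6     282        72     South
8     314        45   Airport
filter rows where payments < 72:
   amount  payments    branch
5     171        51  Downtown
8     314        45   Airport
add column amount_plus_2 = t['amount'] + 2:
   amount  payments    branch  amount_plus_2
5     171        51  Downtown            173
8     314        45   Airport            316
Then the value at position 0, column 'amount_plus_2': 173

173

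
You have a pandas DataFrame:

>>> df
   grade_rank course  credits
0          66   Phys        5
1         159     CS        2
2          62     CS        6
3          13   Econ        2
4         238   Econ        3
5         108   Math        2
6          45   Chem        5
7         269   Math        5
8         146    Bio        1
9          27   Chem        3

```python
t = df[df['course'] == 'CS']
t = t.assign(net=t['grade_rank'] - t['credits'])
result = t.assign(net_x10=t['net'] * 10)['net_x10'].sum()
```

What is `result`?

filter rows where course == 'CS':
   grade_rank course  credits
1         159     CS        2
2          62     CS        6
add column net = t['grade_rank'] - t['credits']:
   grade_rank course  credits  net
1         159     CS        2  157
2          62     CS        6   56
add column net_x10 = t['net'] * 10:
   grade_rank course  credits  net  net_x10
1         159     CS        2  157     1570
2          62     CS        6   56      560
Finally, sum of column 'net_x10' = 2130.

2130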